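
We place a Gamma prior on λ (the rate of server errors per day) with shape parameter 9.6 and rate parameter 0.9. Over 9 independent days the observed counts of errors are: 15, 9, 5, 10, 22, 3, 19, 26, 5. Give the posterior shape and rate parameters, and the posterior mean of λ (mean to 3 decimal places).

The Poisson likelihood adds the total count to the shape and the number of exposure periods to the rate. Here ∑xᵢ = 114 and n = 9, so shape 9.6→123.6 and rate 0.9→9.9.
E[λ | data] = 123.6/9.9 = 12.485.

Posterior: Gamma(shape=123.6, rate=9.9); mean ≈ 12.485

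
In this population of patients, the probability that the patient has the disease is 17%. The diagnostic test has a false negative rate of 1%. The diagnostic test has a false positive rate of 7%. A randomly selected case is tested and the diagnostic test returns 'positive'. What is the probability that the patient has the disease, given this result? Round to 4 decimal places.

P(H | E) ≈ 0.7434

Write H for 'the patient has the disease'. Prior odds H:¬H = 0.17/0.83 = 0.20482. For the 'positive' outcome, the likelihood ratio is 0.99/0.07 = 14.143.
Posterior odds = 0.20482 × 14.143 = 2.8967, so P(H|E) = 2.8967/(1+2.8967) = 0.7434.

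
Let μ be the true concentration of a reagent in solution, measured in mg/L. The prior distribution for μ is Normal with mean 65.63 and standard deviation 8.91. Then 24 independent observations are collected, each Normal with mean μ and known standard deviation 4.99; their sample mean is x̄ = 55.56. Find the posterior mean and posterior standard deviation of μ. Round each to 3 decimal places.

Prior precision 1/τ₀² = 1/8.91² = 0.0125963; data precision n/σ² = 24/4.99² = 0.963852.
Posterior precision = 0.0125963 + 0.963852 = 0.976448, giving posterior SD = 1/√0.976448 = 1.012.
Posterior mean = (0.0125963·65.63 + 0.963852·55.56) / 0.976448 = 55.690.

Posterior mean ≈ 55.690; posterior SD ≈ 1.012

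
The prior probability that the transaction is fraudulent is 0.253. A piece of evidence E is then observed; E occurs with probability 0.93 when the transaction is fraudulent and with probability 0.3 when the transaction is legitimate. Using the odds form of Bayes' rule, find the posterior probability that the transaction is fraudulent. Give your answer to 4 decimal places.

Prior odds = 0.253/(1−0.253) = 0.33869. In log-odds, ln(0.33869) = -1.0827.
Add log likelihood ratio: ln(3.1000) = 1.1314.
Posterior log-odds = 0.048726, so posterior odds = exp(0.048726) = 1.0499. Converting, P(H|E) = 1.0499/2.0499 = 0.5122.

Posterior probability ≈ 0.5122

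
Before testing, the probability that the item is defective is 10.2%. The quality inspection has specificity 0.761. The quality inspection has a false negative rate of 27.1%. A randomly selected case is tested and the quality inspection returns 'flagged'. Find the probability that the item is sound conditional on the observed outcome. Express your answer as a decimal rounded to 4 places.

Write H for 'the item is defective'. Prior odds H:¬H = 0.102/0.898 = 0.11359. For the 'flagged' outcome, the likelihood ratio is 0.729/0.239 = 3.0502.
Posterior odds = 0.11359 × 3.0502 = 0.34646, so P(H|E) = 0.34646/(1+0.34646) = 0.2573. Then P(¬H|E) = 1 − 0.2573 = 0.7427.

P(¬H | E) ≈ 0.7427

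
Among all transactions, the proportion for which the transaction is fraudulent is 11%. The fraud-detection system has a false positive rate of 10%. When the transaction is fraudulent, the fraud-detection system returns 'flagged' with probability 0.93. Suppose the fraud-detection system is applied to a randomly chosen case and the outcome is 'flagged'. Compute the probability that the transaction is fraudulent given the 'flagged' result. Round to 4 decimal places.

P(H | E) ≈ 0.5348

Write H for 'the transaction is fraudulent'. Prior odds H:¬H = 0.11/0.89 = 0.12360. For the 'flagged' outcome, the likelihood ratio is 0.93/0.1 = 9.3000.
Posterior odds = 0.12360 × 9.3000 = 1.1494, so P(H|E) = 1.1494/(1+1.1494) = 0.5348.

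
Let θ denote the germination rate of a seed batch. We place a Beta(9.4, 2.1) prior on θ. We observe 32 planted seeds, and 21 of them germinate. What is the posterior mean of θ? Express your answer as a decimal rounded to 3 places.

Observing 21 successes and 11 failures updates Beta(9.4, 2.1) by adding the success and failure counts to the two shape parameters: α = 9.4+21 = 30.4, β = 2.1+11 = 13.1.
E[θ | data] = 30.4/(30.4+13.1) = 0.699.

Posterior mean ≈ 0.699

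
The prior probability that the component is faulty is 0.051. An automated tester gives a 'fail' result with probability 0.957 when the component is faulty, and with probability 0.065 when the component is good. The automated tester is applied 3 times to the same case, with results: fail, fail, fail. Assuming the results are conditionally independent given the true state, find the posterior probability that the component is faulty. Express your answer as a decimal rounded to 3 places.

Posterior P(H) ≈ 0.994

With H the event that the component is faulty, the joint likelihood of the observed sequence is P(data|H) = 0.957·0.957·0.957 = 0.87647 and P(data|¬H) = 0.065·0.065·0.065 = 0.00027463.
Bayes: P(H|data) = 0.051·0.87647 / (0.051·0.87647 + 0.949·0.00027463) = 0.044700/0.044960 = 0.9942.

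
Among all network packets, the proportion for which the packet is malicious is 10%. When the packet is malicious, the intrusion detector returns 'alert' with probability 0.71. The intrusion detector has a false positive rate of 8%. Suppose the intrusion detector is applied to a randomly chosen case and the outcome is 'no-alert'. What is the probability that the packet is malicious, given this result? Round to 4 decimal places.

Write H for 'the packet is malicious'. Prior odds H:¬H = 0.1/0.9 = 0.11111. For the 'no-alert' outcome, the likelihood ratio is 0.29/0.92 = 0.31522.
Posterior odds = 0.11111 × 0.31522 = 0.035024, so P(H|E) = 0.035024/(1+0.035024) = 0.0338.

P(H | E) ≈ 0.0338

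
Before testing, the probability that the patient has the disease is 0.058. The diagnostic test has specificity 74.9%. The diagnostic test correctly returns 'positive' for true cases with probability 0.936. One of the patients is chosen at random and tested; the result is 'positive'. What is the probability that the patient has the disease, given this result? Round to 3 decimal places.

Let H be the event that the patient has the disease. P(H) = 0.058, so P(¬H) = 0.942. With E the 'positive' result, P(E|H) = 0.936 and P(E|¬H) = 0.251.
P(E) = 0.936·0.058 + 0.251·0.942 = 0.054288 + 0.23644 = 0.29073.
By Bayes' theorem, P(H|E) = 0.054288 / 0.29073 = 0.187.

P(H | E) ≈ 0.187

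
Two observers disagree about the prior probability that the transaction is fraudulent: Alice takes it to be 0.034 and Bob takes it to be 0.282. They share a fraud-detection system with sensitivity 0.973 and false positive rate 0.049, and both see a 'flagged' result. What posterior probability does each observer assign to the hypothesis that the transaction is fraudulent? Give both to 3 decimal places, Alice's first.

Alice: 0.411; Bob: 0.886

The likelihood ratio for a 'flagged' result is 0.973/0.049 = 19.857.
Alice: prior odds 0.034/0.966 = 0.035197; posterior odds 0.69891; posterior probability 0.411.
Bob: prior odds 0.282/0.718 = 0.39276; posterior odds 7.7990; posterior probability 0.886.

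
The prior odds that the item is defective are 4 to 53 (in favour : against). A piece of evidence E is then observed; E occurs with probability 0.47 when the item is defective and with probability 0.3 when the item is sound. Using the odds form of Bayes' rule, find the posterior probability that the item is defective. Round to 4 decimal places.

Posterior probability ≈ 0.1057

Prior odds = 4/53 = 0.075472. In log-odds, ln(0.075472) = -2.5840.
Add log likelihood ratio: ln(1.5667) = 0.44895.
Posterior log-odds = -2.1350, so posterior odds = exp(-2.1350) = 0.11824. Converting, P(H|E) = 0.11824/1.1182 = 0.1057.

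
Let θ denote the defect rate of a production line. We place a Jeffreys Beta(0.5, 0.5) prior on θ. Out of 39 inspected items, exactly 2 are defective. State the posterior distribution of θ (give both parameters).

Observing 2 successes and 37 failures updates Beta(0.5, 0.5) by adding the success and failure counts to the two shape parameters: α = 0.5+2 = 2.5, β = 0.5+37 = 37.5.

Posterior: Beta(2.5, 37.5)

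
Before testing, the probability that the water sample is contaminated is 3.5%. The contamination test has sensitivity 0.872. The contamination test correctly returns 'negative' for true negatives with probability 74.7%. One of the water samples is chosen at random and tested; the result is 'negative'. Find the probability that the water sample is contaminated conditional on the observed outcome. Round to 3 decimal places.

P(H | E) ≈ 0.006

Write H for 'the water sample is contaminated'. Prior odds H:¬H = 0.035/0.965 = 0.036269. For the 'negative' outcome, the likelihood ratio is 0.128/0.747 = 0.17135.
Posterior odds = 0.036269 × 0.17135 = 0.0062148, so P(H|E) = 0.0062148/(1+0.0062148) = 0.006.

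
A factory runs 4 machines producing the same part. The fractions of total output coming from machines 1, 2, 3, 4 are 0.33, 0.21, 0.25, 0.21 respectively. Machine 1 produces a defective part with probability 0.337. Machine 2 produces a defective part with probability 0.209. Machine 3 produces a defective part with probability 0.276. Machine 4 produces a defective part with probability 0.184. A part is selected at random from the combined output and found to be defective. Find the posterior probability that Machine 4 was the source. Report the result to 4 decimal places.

Posterior probability ≈ 0.1471

Tabulate prior·likelihood by source: [1] prior 0.33, lik 0.337, product 0.1112; [2] prior 0.21, lik 0.209, product 0.04389; [3] prior 0.25, lik 0.276, product 0.06900; [4] prior 0.21, lik 0.184, product 0.03864.
Normalizing constant = 0.26274; the posterior for Machine 4 is its product over the sum, 0.03864/0.26274 = 0.1471.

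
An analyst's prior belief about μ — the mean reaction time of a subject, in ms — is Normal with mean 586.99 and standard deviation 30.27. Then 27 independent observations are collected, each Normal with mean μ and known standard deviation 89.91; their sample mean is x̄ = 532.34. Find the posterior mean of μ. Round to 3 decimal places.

Prior precision 1/τ₀² = 1/30.27² = 0.00109138; data precision n/σ² = 27/89.91² = 0.00334001.
Posterior precision = 0.00109138 + 0.00334001 = 0.00443139.
Posterior mean = (0.00109138·586.99 + 0.00334001·532.34) / 0.00443139 = 545.799.

Posterior mean ≈ 545.799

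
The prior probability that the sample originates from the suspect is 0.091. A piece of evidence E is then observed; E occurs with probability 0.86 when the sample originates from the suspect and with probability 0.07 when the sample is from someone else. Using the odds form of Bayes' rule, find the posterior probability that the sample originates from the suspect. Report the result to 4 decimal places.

Posterior probability ≈ 0.5516

Prior odds = 0.091/(1−0.091) = 0.10011. In log-odds, ln(0.10011) = -2.3015.
Add log likelihood ratio: ln(12.286) = 2.5084.
Posterior log-odds = 0.20695, so posterior odds = exp(0.20695) = 1.2299. Converting, P(H|E) = 1.2299/2.2299 = 0.5516.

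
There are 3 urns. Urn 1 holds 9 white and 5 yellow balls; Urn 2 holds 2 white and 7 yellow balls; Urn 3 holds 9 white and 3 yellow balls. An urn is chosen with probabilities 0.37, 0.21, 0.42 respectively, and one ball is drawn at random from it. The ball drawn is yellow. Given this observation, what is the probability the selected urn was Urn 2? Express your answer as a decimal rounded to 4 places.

Tabulate prior·likelihood by source: [1] prior 0.37, lik 0.3571, product 0.1321; [2] prior 0.21, lik 0.7778, product 0.1633; [3] prior 0.42, lik 0.25, product 0.1050.
Normalizing constant = 0.40048; the posterior for Urn 2 is its product over the sum, 0.1633/0.40048 = 0.4078.

Posterior probability ≈ 0.4078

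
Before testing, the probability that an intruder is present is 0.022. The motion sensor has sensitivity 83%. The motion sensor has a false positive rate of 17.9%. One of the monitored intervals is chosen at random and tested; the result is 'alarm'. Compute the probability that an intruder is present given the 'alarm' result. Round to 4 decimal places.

Write H for 'an intruder is present'. Prior odds H:¬H = 0.022/0.978 = 0.022495. For the 'alarm' outcome, the likelihood ratio is 0.83/0.179 = 4.6369.
Posterior odds = 0.022495 × 4.6369 = 0.10431, so P(H|E) = 0.10431/(1+0.10431) = 0.0945.

P(H | E) ≈ 0.0945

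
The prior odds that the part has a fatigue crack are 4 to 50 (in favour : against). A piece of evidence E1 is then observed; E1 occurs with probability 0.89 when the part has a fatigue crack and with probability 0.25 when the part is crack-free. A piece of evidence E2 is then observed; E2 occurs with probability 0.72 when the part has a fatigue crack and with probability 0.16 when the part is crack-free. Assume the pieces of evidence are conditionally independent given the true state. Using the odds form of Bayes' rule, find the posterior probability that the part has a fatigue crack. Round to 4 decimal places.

Prior odds = 4/50 = 0.080000.
Likelihood ratio for E1 = 0.89/0.25 = 3.5600.
Likelihood ratio for E2 = 0.72/0.16 = 4.5000.
Posterior odds = prior odds × LR₁ × LR₂ = 1.2816.
Posterior probability = odds/(1+odds) = 1.2816/2.2816 = 0.5617.

Posterior probability ≈ 0.5617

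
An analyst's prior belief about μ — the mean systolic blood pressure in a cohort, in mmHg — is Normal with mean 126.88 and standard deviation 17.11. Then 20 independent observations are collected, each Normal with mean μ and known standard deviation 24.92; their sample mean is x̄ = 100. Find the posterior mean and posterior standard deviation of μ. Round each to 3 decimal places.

Posterior mean ≈ 102.578; posterior SD ≈ 5.298

Prior precision 1/τ₀² = 1/17.11² = 0.00341586; data precision n/σ² = 20/24.92² = 0.0322058.
Posterior precision = 0.00341586 + 0.0322058 = 0.0356216, giving posterior SD = 1/√0.0356216 = 5.298.
Posterior mean = (0.00341586·126.88 + 0.0322058·100) / 0.0356216 = 102.578.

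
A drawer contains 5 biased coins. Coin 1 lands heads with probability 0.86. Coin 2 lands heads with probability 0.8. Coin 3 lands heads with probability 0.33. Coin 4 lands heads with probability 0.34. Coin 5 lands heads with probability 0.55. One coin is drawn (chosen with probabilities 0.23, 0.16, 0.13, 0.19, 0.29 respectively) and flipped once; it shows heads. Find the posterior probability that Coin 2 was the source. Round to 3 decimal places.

Tabulate prior·likelihood by source: [1] prior 0.23, lik 0.86, product 0.1978; [2] prior 0.16, lik 0.8, product 0.1280; [3] prior 0.13, lik 0.33, product 0.04290; [4] prior 0.19, lik 0.34, product 0.06460; [5] prior 0.29, lik 0.55, product 0.1595.
Normalizing constant = 0.59280; the posterior for Coin 2 is its product over the sum, 0.1280/0.59280 = 0.216.

Posterior probability ≈ 0.216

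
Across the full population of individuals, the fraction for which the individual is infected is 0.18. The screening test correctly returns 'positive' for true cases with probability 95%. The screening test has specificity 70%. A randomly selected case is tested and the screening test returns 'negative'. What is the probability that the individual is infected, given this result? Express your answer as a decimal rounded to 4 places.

Write H for 'the individual is infected'. Prior odds H:¬H = 0.18/0.82 = 0.21951. For the 'negative' outcome, the likelihood ratio is 0.05/0.7 = 0.071429.
Posterior odds = 0.21951 × 0.071429 = 0.015679, so P(H|E) = 0.015679/(1+0.015679) = 0.0154.

P(H | E) ≈ 0.0154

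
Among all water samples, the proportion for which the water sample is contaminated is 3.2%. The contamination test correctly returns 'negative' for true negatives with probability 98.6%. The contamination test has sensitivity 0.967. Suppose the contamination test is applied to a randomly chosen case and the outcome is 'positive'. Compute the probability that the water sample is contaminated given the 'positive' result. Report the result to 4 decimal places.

Write H for 'the water sample is contaminated'. Prior odds H:¬H = 0.032/0.968 = 0.033058. For the 'positive' outcome, the likelihood ratio is 0.967/0.014 = 69.071.
Posterior odds = 0.033058 × 69.071 = 2.2834, so P(H|E) = 2.2834/(1+2.2834) = 0.6954.

P(H | E) ≈ 0.6954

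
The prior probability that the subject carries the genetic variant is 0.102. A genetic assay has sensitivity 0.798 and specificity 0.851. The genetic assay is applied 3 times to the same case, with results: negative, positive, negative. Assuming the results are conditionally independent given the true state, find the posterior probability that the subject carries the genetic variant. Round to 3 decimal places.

With H the event that the subject carries the genetic variant, the joint likelihood of the observed sequence is P(data|H) = 0.202·0.798·0.202 = 0.032562 and P(data|¬H) = 0.851·0.149·0.851 = 0.10791.
Bayes: P(H|data) = 0.102·0.032562 / (0.102·0.032562 + 0.898·0.10791) = 0.0033213/0.10022 = 0.0331.

Posterior P(H) ≈ 0.033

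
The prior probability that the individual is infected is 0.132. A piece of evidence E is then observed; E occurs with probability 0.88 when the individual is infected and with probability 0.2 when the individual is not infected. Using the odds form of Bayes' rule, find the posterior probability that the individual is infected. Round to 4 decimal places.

Posterior probability ≈ 0.4009

Prior odds = 0.132/(1−0.132) = 0.15207.
Likelihood ratio for E = 0.88/0.2 = 4.4000.
Posterior odds = prior odds × LR = 0.66912.
Posterior probability = odds/(1+odds) = 0.66912/1.6691 = 0.4009.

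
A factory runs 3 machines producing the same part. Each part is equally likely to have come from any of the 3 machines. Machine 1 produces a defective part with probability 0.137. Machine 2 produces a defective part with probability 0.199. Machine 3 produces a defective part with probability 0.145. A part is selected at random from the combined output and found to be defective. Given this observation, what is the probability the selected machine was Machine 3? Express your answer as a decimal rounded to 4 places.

Posterior probability ≈ 0.3015

P(defective|M1) = 0.137; P(defective|M2) = 0.199; P(defective|M3) = 0.145.
Prior × likelihood for each source: 0.333333·0.137=0.04567, 0.333333·0.199=0.06633, 0.333333·0.145=0.04833. Summing gives P(defective) = 0.16033.
P(Machine 3 | defective) = 0.04833 / 0.16033 = 0.3015.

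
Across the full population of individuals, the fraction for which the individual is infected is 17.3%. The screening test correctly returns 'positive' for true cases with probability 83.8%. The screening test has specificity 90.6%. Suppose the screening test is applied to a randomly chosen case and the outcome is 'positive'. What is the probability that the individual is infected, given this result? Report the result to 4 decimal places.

Let H be the event that the individual is infected. P(H) = 0.173, so P(¬H) = 0.827. With E the 'positive' result, P(E|H) = 0.838 and P(E|¬H) = 0.094.
P(E) = 0.838·0.173 + 0.094·0.827 = 0.14497 + 0.077738 = 0.22271.
By Bayes' theorem, P(H|E) = 0.14497 / 0.22271 = 0.6509.

P(H | E) ≈ 0.6509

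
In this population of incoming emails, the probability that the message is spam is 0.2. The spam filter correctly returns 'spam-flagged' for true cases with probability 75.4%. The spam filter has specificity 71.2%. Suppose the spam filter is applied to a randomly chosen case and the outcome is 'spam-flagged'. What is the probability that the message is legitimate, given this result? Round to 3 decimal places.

Let H be the event that the message is spam. P(H) = 0.2, so P(¬H) = 0.8. With E the 'spam-flagged' result, P(E|H) = 0.754 and P(E|¬H) = 0.288.
P(E) = 0.754·0.2 + 0.288·0.8 = 0.15080 + 0.23040 = 0.38120.
By Bayes' theorem, P(H|E) = 0.15080 / 0.38120 = 0.396. Hence P(¬H|E) = 1 − 0.396 = 0.604.

P(¬H | E) ≈ 0.604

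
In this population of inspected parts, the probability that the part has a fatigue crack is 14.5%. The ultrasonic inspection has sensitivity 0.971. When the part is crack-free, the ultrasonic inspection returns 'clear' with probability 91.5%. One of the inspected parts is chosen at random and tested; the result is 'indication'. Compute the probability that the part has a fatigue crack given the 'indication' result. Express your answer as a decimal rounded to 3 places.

Let H be the event that the part has a fatigue crack. P(H) = 0.145, so P(¬H) = 0.855. With E the 'indication' result, P(E|H) = 0.971 and P(E|¬H) = 0.085.
P(E) = 0.971·0.145 + 0.085·0.855 = 0.14079 + 0.072675 = 0.21347.
By Bayes' theorem, P(H|E) = 0.14079 / 0.21347 = 0.660.

P(H | E) ≈ 0.660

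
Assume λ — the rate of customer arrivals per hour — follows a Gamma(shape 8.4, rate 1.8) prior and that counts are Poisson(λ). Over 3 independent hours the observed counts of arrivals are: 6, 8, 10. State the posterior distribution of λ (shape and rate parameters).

The Poisson likelihood adds the total count to the shape and the number of exposure periods to the rate. Here ∑xᵢ = 24 and n = 3, so shape 8.4→32.4 and rate 1.8→4.8.

Posterior: Gamma(shape=32.4, rate=4.8)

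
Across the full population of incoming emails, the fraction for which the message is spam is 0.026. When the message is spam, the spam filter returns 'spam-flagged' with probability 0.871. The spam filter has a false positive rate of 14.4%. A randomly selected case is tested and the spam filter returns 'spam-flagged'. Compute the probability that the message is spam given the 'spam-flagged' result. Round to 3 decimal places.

P(H | E) ≈ 0.139

Write H for 'the message is spam'. Prior odds H:¬H = 0.026/0.974 = 0.026694. For the 'spam-flagged' outcome, the likelihood ratio is 0.871/0.144 = 6.0486.
Posterior odds = 0.026694 × 6.0486 = 0.16146, so P(H|E) = 0.16146/(1+0.16146) = 0.139.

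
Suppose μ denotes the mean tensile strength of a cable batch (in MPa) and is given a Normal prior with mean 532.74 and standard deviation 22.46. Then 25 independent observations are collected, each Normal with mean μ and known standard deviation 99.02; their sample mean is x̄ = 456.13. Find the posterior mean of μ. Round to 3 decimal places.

Prior precision 1/τ₀² = 1/22.46² = 0.00198235; data precision n/σ² = 25/99.02² = 0.00254973.
Posterior precision = 0.00198235 + 0.00254973 = 0.00453208.
Posterior mean = (0.00198235·532.74 + 0.00254973·456.13) / 0.00453208 = 489.640.

Posterior mean ≈ 489.640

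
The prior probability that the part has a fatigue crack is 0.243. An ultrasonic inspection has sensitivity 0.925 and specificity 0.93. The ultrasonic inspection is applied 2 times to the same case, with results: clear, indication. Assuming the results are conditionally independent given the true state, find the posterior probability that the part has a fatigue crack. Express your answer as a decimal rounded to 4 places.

With H the event that the part has a fatigue crack, the joint likelihood of the observed sequence is P(data|H) = 0.075·0.925 = 0.069375 and P(data|¬H) = 0.93·0.07 = 0.065100.
Bayes: P(H|data) = 0.243·0.069375 / (0.243·0.069375 + 0.757·0.065100) = 0.016858/0.066139 = 0.2549.

Posterior P(H) ≈ 0.2549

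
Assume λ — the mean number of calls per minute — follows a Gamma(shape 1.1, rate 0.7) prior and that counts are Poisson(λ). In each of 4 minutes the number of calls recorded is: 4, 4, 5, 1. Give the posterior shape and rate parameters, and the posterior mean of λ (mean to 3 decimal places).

The Poisson likelihood adds the total count to the shape and the number of exposure periods to the rate. Here ∑xᵢ = 14 and n = 4, so shape 1.1→15.1 and rate 0.7→4.7.
E[λ | data] = 15.1/4.7 = 3.213.

Posterior: Gamma(shape=15.1, rate=4.7); mean ≈ 3.213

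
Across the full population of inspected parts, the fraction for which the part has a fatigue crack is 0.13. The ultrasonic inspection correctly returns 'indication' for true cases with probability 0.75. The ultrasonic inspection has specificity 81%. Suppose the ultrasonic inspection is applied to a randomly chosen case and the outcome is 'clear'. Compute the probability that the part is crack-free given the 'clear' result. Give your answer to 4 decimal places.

Write H for 'the part has a fatigue crack'. Prior odds H:¬H = 0.13/0.87 = 0.14943. For the 'clear' outcome, the likelihood ratio is 0.25/0.81 = 0.30864.
Posterior odds = 0.14943 × 0.30864 = 0.046119, so P(H|E) = 0.046119/(1+0.046119) = 0.0441. Then P(¬H|E) = 1 − 0.0441 = 0.9559.

P(¬H | E) ≈ 0.9559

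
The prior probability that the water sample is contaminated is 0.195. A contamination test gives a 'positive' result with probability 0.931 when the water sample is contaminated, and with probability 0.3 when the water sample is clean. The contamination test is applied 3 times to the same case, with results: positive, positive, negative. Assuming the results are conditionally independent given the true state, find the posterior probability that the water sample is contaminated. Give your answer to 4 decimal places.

Posterior P(H) ≈ 0.1870

With H the event that the water sample is contaminated, the joint likelihood of the observed sequence is P(data|H) = 0.931·0.931·0.069 = 0.059807 and P(data|¬H) = 0.3·0.3·0.7 = 0.063000.
Bayes: P(H|data) = 0.195·0.059807 / (0.195·0.059807 + 0.805·0.063000) = 0.011662/0.062377 = 0.1870.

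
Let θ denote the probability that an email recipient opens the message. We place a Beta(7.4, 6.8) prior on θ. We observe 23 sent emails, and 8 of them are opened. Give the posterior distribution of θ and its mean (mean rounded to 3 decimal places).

Posterior: Beta(15.4, 21.8); mean ≈ 0.414

Observing 8 successes and 15 failures updates Beta(7.4, 6.8) by adding the success and failure counts to the two shape parameters: α = 7.4+8 = 15.4, β = 6.8+15 = 21.8.
E[θ | data] = 15.4/(15.4+21.8) = 0.414.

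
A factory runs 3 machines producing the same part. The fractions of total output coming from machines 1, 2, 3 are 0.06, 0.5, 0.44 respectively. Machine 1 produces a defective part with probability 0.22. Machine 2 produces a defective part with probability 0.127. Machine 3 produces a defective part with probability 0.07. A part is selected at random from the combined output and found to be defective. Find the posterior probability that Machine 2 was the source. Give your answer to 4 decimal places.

Tabulate prior·likelihood by source: [1] prior 0.06, lik 0.22, product 0.01320; [2] prior 0.5, lik 0.127, product 0.06350; [3] prior 0.44, lik 0.07, product 0.03080.
Normalizing constant = 0.10750; the posterior for Machine 2 is its product over the sum, 0.06350/0.10750 = 0.5907.

Posterior probability ≈ 0.5907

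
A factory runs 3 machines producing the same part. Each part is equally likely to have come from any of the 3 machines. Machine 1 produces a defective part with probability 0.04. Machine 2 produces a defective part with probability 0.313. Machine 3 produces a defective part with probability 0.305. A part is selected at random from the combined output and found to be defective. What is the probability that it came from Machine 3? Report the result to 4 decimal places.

Posterior probability ≈ 0.4635

Tabulate prior·likelihood by source: [1] prior 0.333333, lik 0.04, product 0.01333; [2] prior 0.333333, lik 0.313, product 0.1043; [3] prior 0.333333, lik 0.305, product 0.1017.
Normalizing constant = 0.21933; the posterior for Machine 3 is its product over the sum, 0.1017/0.21933 = 0.4635.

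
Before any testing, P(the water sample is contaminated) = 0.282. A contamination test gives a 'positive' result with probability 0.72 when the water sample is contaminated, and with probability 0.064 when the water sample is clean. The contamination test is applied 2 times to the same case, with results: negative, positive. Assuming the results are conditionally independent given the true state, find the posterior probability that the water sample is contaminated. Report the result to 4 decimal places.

Posterior P(H) ≈ 0.5693

With H the event that the water sample is contaminated, the joint likelihood of the observed sequence is P(data|H) = 0.28·0.72 = 0.20160 and P(data|¬H) = 0.936·0.064 = 0.059904.
Bayes: P(H|data) = 0.282·0.20160 / (0.282·0.20160 + 0.718·0.059904) = 0.056851/0.099862 = 0.5693.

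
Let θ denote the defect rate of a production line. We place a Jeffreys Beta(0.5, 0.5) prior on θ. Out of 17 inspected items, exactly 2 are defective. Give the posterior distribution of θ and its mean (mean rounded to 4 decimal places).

Observing 2 successes and 15 failures updates Beta(0.5, 0.5) by adding the success and failure counts to the two shape parameters: α = 0.5+2 = 2.5, β = 0.5+15 = 15.5.
E[θ | data] = 2.5/(2.5+15.5) = 0.1389.

Posterior: Beta(2.5, 15.5); mean ≈ 0.1389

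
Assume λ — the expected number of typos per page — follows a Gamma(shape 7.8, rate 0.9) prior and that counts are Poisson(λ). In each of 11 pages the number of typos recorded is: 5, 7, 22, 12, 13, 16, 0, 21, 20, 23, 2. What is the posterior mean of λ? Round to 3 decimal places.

The Poisson likelihood adds the total count to the shape and the number of exposure periods to the rate. Here ∑xᵢ = 141 and n = 11, so shape 7.8→148.8 and rate 0.9→11.9.
E[λ | data] = 148.8/11.9 = 12.504.

Posterior mean ≈ 12.504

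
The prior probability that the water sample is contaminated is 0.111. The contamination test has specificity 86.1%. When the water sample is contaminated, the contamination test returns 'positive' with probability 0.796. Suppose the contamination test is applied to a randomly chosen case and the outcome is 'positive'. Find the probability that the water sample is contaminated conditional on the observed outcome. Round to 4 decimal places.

P(H | E) ≈ 0.4169

Let H be the event that the water sample is contaminated. P(H) = 0.111, so P(¬H) = 0.889. With E the 'positive' result, P(E|H) = 0.796 and P(E|¬H) = 0.139.
P(E) = 0.796·0.111 + 0.139·0.889 = 0.088356 + 0.12357 = 0.21193.
By Bayes' theorem, P(H|E) = 0.088356 / 0.21193 = 0.4169.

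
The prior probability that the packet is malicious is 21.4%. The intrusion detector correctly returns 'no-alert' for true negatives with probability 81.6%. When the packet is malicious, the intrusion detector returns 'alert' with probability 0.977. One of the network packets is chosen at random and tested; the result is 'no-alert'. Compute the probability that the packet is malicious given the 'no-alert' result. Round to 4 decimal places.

Write H for 'the packet is malicious'. Prior odds H:¬H = 0.214/0.786 = 0.27226. For the 'no-alert' outcome, the likelihood ratio is 0.023/0.816 = 0.028186.
Posterior odds = 0.27226 × 0.028186 = 0.0076741, so P(H|E) = 0.0076741/(1+0.0076741) = 0.0076.

P(H | E) ≈ 0.0076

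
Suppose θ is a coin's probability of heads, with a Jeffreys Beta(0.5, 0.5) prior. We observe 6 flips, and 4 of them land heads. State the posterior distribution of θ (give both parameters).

Observing 4 successes and 2 failures updates Beta(0.5, 0.5) by adding the success and failure counts to the two shape parameters: α = 0.5+4 = 4.5, β = 0.5+2 = 2.5.

Posterior: Beta(4.5, 2.5)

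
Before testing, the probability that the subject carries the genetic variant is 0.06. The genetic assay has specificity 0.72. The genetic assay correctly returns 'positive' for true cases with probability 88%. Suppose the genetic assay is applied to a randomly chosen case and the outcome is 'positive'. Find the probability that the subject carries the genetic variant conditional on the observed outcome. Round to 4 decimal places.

P(H | E) ≈ 0.1671

Write H for 'the subject carries the genetic variant'. Prior odds H:¬H = 0.06/0.94 = 0.063830. For the 'positive' outcome, the likelihood ratio is 0.88/0.28 = 3.1429.
Posterior odds = 0.063830 × 3.1429 = 0.20061, so P(H|E) = 0.20061/(1+0.20061) = 0.1671.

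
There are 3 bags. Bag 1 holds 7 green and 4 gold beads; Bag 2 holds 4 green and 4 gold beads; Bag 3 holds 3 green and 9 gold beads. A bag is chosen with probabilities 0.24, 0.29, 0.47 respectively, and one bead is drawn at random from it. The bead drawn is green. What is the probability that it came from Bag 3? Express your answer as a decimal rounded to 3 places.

P(green|Bag 1) = 0.6364; P(green|Bag 2) = 0.5; P(green|Bag 3) = 0.25.
Prior × likelihood for each source: 0.24·0.6364=0.1527, 0.29·0.5=0.1450, 0.47·0.25=0.1175. Summing gives P(green) = 0.41523.
P(Bag 3 | green) = 0.1175 / 0.41523 = 0.283.

Posterior probability ≈ 0.283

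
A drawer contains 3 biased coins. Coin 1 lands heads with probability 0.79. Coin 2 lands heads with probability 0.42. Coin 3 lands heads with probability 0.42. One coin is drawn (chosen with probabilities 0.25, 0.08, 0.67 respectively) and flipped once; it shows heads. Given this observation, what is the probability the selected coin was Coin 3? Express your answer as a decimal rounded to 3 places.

Posterior probability ≈ 0.549

Tabulate prior·likelihood by source: [1] prior 0.25, lik 0.79, product 0.1975; [2] prior 0.08, lik 0.42, product 0.03360; [3] prior 0.67, lik 0.42, product 0.2814.
Normalizing constant = 0.51250; the posterior for Coin 3 is its product over the sum, 0.2814/0.51250 = 0.549.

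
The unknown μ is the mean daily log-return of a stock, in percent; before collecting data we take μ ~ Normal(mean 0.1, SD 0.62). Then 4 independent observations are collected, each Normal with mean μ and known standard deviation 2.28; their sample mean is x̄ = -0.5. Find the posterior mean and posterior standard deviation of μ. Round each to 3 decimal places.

With known σ, the Normal prior is conjugate. Weight on the data is w = (n/σ²)/(n/σ² + 1/τ₀²) = 0.769468/(0.769468+2.60146) = 0.22827.
Posterior mean = w·x̄ + (1−w)·μ₀ = 0.22827·-0.5 + 0.77173·0.1 = -0.037. Posterior variance = 1/(0.769468+2.60146) = 0.296655, so SD = 0.545.

Posterior mean ≈ -0.037; posterior SD ≈ 0.545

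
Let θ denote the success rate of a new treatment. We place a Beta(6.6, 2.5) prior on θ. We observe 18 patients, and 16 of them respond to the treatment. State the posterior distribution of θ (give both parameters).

The binomial likelihood is conjugate to the Beta prior: with 16 successes and 2 failures, the posterior is Beta(6.6+16, 2.5+2) = Beta(22.6, 4.5).

Posterior: Beta(22.6, 4.5)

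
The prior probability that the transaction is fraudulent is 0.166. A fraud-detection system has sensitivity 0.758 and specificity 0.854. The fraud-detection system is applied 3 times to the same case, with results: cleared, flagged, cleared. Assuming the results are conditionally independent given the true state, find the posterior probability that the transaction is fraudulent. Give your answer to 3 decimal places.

Posterior P(H) ≈ 0.077

With H the event that the transaction is fraudulent, the joint likelihood of the observed sequence is P(data|H) = 0.242·0.758·0.242 = 0.044392 and P(data|¬H) = 0.854·0.146·0.854 = 0.10648.
Bayes: P(H|data) = 0.166·0.044392 / (0.166·0.044392 + 0.834·0.10648) = 0.0073690/0.096173 = 0.0766.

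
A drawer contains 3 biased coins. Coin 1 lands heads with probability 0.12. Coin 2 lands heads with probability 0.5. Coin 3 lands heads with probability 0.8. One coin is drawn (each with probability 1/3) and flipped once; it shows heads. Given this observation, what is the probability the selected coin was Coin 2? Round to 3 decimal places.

Posterior probability ≈ 0.352

P(heads|C1) = 0.12; P(heads|C2) = 0.5; P(heads|C3) = 0.8.
Prior × likelihood for each source: 0.333333·0.12=0.04000, 0.333333·0.5=0.1667, 0.333333·0.8=0.2667. Summing gives P(heads) = 0.47333.
P(Coin 2 | heads) = 0.1667 / 0.47333 = 0.352.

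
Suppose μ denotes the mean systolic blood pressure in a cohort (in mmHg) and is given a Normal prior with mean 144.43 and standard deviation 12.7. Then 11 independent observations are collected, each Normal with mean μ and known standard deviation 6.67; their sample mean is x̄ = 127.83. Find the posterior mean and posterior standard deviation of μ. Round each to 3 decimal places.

Posterior mean ≈ 128.236; posterior SD ≈ 1.986

Prior precision 1/τ₀² = 1/12.7² = 0.00620001; data precision n/σ² = 11/6.67² = 0.247253.
Posterior precision = 0.00620001 + 0.247253 = 0.253453, giving posterior SD = 1/√0.253453 = 1.986.
Posterior mean = (0.00620001·144.43 + 0.247253·127.83) / 0.253453 = 128.236.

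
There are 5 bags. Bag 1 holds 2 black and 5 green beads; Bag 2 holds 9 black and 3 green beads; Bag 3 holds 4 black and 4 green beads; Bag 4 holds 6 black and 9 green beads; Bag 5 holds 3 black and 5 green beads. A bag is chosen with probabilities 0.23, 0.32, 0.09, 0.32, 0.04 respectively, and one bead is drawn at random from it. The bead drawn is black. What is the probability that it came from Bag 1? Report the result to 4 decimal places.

Posterior probability ≈ 0.1331

Tabulate prior·likelihood by source: [1] prior 0.23, lik 0.2857, product 0.06571; [2] prior 0.32, lik 0.75, product 0.2400; [3] prior 0.09, lik 0.5, product 0.04500; [4] prior 0.32, lik 0.4, product 0.1280; [5] prior 0.04, lik 0.375, product 0.01500.
Normalizing constant = 0.49371; the posterior for Bag 1 is its product over the sum, 0.06571/0.49371 = 0.1331.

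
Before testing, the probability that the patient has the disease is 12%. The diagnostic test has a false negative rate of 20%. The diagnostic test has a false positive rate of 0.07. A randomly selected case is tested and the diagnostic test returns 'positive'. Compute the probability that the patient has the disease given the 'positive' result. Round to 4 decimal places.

Write H for 'the patient has the disease'. Prior odds H:¬H = 0.12/0.88 = 0.13636. For the 'positive' outcome, the likelihood ratio is 0.8/0.07 = 11.429.
Posterior odds = 0.13636 × 11.429 = 1.5584, so P(H|E) = 1.5584/(1+1.5584) = 0.6091.

P(H | E) ≈ 0.6091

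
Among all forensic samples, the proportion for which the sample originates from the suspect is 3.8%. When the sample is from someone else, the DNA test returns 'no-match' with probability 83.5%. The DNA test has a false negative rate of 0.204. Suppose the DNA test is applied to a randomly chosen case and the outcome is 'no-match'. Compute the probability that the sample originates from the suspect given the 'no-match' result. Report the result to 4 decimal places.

Let H be the event that the sample originates from the suspect. P(H) = 0.038, so P(¬H) = 0.962. With E the 'no-match' result, P(E|H) = 0.204 and P(E|¬H) = 0.835.
P(E) = 0.204·0.038 + 0.835·0.962 = 0.0077520 + 0.80327 = 0.81102.
By Bayes' theorem, P(H|E) = 0.0077520 / 0.81102 = 0.0096.

P(H | E) ≈ 0.0096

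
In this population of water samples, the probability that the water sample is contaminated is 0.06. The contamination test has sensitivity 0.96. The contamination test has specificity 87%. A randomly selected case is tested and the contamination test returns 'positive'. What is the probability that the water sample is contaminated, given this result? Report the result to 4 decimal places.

Let H be the event that the water sample is contaminated. P(H) = 0.06, so P(¬H) = 0.94. With E the 'positive' result, P(E|H) = 0.96 and P(E|¬H) = 0.13.
P(E) = 0.96·0.06 + 0.13·0.94 = 0.057600 + 0.12220 = 0.17980.
By Bayes' theorem, P(H|E) = 0.057600 / 0.17980 = 0.3204.

P(H | E) ≈ 0.3204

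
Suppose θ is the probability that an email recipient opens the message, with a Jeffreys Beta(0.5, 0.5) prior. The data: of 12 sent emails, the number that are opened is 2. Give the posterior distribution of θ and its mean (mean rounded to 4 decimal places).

The binomial likelihood is conjugate to the Beta prior: with 2 successes and 10 failures, the posterior is Beta(0.5+2, 0.5+10) = Beta(2.5, 10.5).
Posterior mean = α/(α+β) = 2.5/13 = 0.1923.

Posterior: Beta(2.5, 10.5); mean ≈ 0.1923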